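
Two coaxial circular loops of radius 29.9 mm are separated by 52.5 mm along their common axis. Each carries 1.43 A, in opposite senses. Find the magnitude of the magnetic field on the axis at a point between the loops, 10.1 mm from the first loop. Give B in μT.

Each loop contributes B = μ₀IR²/[2(R²+z²)^(3/2)] on the axis, with z measured from that loop.
Loop 1 (z = 0.0101 m): B₁ = 2.56×10⁻⁵ T. Loop 2 (z = 0.0424 m): B₂ = 5.75×10⁻⁶ T.
The fields oppose: B = |B₁ − B₂| = 1.98×10⁻⁵ T.

B ≈ 19.8 μT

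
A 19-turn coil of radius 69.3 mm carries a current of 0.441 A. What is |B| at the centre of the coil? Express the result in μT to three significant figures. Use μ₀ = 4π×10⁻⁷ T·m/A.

For an N-turn flat coil, B = Nμ₀I/(2R) with R = 0.0693 m.
B = 19 × 4.00×10⁻⁶ T = 7.60×10⁻⁵ T.

B ≈ 76.0 μT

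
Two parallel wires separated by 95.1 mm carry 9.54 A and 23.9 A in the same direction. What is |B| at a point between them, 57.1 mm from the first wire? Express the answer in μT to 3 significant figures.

Each long wire gives B = μ₀I/(2πd). Distances are d₁ = 0.0571 m and d₂ = 0.038 m.
B₁ = 3.34×10⁻⁵ T, B₂ = 1.26×10⁻⁴ T.
Between parallel currents the two contributions point in opposite directions, so they subtract. B = |B₁ − B₂| = |3.34×10⁻⁵ − 1.26×10⁻⁴| = 9.24×10⁻⁵ T.

B ≈ 92.4 μT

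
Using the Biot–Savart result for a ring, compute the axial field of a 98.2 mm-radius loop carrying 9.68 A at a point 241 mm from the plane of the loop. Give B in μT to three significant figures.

On the axis of a circular loop, B = μ₀IR² / [2(R²+z²)^(3/2)].
R² + z² = (0.0982)² + (0.241)² = 0.06772 m², and (R²+z²)^(3/2) = 1.76×10⁻² m³.
B = (4π×10⁻⁷ × 9.68 × 0.009643) / (2 × 1.76×10⁻²) = 3.33×10⁻⁶ T.

B ≈ 3.33 μT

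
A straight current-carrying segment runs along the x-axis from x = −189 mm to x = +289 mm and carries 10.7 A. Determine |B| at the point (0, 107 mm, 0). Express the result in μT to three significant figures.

B ≈ 18.1 μT

For a finite straight segment, B = (μ₀I/4πd)(sinθ₁ + sinθ₂), where θ₁, θ₂ are the angles from the perpendicular to each end.
The perpendicular distance is d = 0.107 m; the end-offsets along the wire are a = 0.189 m and b = 0.289 m.
sinθ₁ = 0.189/√(0.189²+0.107²) = 0.8702; sinθ₂ = 0.289/√(0.289²+0.107²) = 0.9378.
B = (4π×10⁻⁷ × 10.7) / (4π × 0.107) × (0.8702 + 0.9378) = 1.81×10⁻⁵ T.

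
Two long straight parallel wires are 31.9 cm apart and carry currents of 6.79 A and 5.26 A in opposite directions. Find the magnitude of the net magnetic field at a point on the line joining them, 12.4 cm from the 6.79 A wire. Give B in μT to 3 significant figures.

Each long wire gives B = μ₀I/(2πd). Distances are d₁ = 0.124 m and d₂ = 0.195 m.
B₁ = 1.10×10⁻⁵ T, B₂ = 5.39×10⁻⁶ T.
Between antiparallel currents both contributions point the same way, so they add. B = B₁ + B₂ = 1.10×10⁻⁵ + 5.39×10⁻⁶ = 1.63×10⁻⁵ T.

B ≈ 16.3 μT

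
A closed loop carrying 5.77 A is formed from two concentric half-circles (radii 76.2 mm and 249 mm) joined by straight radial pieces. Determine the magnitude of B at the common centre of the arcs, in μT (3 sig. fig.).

The radial connectors point toward the centre, so dl × r̂ = 0 and they contribute nothing.
Each semicircle gives μ₀I/(4R): inner arc 2.38×10⁻⁵ T, outer arc 7.28×10⁻⁶ T.
The two arcs carry current in opposite angular senses, so their fields oppose: B = |2.38×10⁻⁵ − 7.28×10⁻⁶| = 1.65×10⁻⁵ T.

B ≈ 16.5 μT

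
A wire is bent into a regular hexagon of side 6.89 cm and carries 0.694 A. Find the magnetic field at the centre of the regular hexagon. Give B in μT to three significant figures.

Each side is a finite straight segment at perpendicular distance d = a/(2 tan(π/6)) = 0.05967 m from the centre, with end-angles ±π/6.
One side contributes B₁ = (μ₀I/4πd)·2 sin(π/6) = 1.16×10⁻⁶ T.
All 6 sides add in the same direction: B = 6 × 1.16×10⁻⁶ = 6.98×10⁻⁶ T.

B ≈ 6.98 μT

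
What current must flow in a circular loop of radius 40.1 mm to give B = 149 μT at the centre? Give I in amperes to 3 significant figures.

At the centre of a circular loop B = μ₀I/(2R), so I = 2RB/μ₀.
With R = 0.0401 m, I = 2 × 0.0401 × 1.49×10⁻⁴ / (4π×10⁻⁷) = 9.51 A.

I ≈ 9.51 A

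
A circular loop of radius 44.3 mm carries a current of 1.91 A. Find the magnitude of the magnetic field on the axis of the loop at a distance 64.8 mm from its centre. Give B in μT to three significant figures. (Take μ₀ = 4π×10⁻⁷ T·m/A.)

On the axis of a circular loop, B = μ₀IR² / [2(R²+z²)^(3/2)].
R² + z² = (0.0443)² + (0.0648)² = 0.006162 m², and (R²+z²)^(3/2) = 4.84×10⁻⁴ m³.
B = (4π×10⁻⁷ × 1.91 × 0.001962) / (2 × 4.84×10⁻⁴) = 4.87×10⁻⁶ T.

B ≈ 4.87 μT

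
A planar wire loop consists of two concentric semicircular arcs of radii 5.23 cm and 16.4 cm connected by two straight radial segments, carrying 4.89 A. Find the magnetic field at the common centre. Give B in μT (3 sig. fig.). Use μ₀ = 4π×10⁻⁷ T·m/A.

B ≈ 20.0 μT

The radial connectors point toward the centre, so dl × r̂ = 0 and they contribute nothing.
Each semicircle gives μ₀I/(4R): inner arc 2.94×10⁻⁵ T, outer arc 9.37×10⁻⁶ T.
The two arcs carry current in opposite angular senses, so their fields oppose: B = |2.94×10⁻⁵ − 9.37×10⁻⁶| = 2.00×10⁻⁵ T.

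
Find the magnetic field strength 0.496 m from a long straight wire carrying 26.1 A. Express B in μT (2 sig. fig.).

For an infinitely long straight wire, B = μ₀I/(2πd).
B = (4π×10⁻⁷ × 26.1) / (2π × 0.496) = 1.05×10⁻⁵ T.

B ≈ 11 μT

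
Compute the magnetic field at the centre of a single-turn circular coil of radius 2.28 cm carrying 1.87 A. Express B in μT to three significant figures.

B ≈ 51.5 μT

At the centre of a circular loop the Biot–Savart law gives B = μ₀I/(2R).
B = (4π×10⁻⁷ × 1.87) / (2 × 0.0228) = 5.15×10⁻⁵ T.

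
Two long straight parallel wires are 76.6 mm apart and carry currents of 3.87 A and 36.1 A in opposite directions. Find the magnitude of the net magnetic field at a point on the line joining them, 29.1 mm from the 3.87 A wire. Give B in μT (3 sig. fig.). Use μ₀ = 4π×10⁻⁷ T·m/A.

B ≈ 179 μT

Each long wire gives B = μ₀I/(2πd). Distances are d₁ = 0.0291 m and d₂ = 0.0475 m.
B₁ = 2.66×10⁻⁵ T, B₂ = 1.52×10⁻⁴ T.
Between antiparallel currents both contributions point the same way, so they add. B = B₁ + B₂ = 2.66×10⁻⁵ + 1.52×10⁻⁴ = 1.79×10⁻⁴ T.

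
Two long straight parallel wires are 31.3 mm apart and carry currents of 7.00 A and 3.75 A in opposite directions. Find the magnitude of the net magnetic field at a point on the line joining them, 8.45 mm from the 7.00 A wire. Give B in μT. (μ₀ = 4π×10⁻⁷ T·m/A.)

Each long wire gives B = μ₀I/(2πd). Distances are d₁ = 0.00845 m and d₂ = 0.02285 m.
B₁ = 1.66×10⁻⁴ T, B₂ = 3.28×10⁻⁵ T.
Between antiparallel currents both contributions point the same way, so they add. B = B₁ + B₂ = 1.66×10⁻⁴ + 3.28×10⁻⁵ = 1.99×10⁻⁴ T.

B ≈ 199 μT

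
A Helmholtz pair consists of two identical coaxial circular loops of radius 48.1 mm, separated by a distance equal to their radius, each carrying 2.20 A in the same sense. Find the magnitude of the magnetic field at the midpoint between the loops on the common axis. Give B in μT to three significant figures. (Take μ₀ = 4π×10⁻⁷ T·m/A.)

Each loop contributes B = μ₀IR²/[2(R²+z²)^(3/2)] on the axis, with z measured from that loop.
Loop 1 (z = 0.02405 m): B₁ = 2.06×10⁻⁵ T. Loop 2 (z = 0.02405 m): B₂ = 2.06×10⁻⁵ T.
The fields add: B = B₁ + B₂ = 4.11×10⁻⁵ T.

B ≈ 41.1 μT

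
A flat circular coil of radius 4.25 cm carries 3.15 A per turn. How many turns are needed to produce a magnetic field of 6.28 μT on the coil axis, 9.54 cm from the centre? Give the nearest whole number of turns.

N = 2

For an N-turn coil, B = Nμ₀IR²/[2(R²+z²)^(3/2)]. A single turn gives B₁ = 3.14×10⁻⁶ T with R = 0.0425 m, z = 0.0954 m.
N = B/B₁ = 6.28×10⁻⁶ / 3.14×10⁻⁶ = 2.00.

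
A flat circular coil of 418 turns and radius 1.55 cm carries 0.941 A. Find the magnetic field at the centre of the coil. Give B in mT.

B ≈ 15.9 mT

For an N-turn flat coil, B = Nμ₀I/(2R) with R = 0.0155 m.
B = 418 × 3.81×10⁻⁵ T = 1.59×10⁻² T.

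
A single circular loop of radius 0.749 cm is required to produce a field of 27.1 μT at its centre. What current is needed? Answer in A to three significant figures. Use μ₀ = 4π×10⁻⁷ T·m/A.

At the centre of a circular loop B = μ₀I/(2R), so I = 2RB/μ₀.
With R = 0.00749 m, I = 2 × 0.00749 × 2.71×10⁻⁵ / (4π×10⁻⁷) = 0.323 A.

I ≈ 0.323 A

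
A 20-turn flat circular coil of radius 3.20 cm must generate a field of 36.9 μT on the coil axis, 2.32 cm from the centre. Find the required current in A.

I ≈ 0.177 A

For an N-turn coil, B = Nμ₀IR²/[2(R²+z²)^(3/2)] with R = 0.032 m, z = 0.0232 m, so I = 2B(R²+z²)^(3/2)/(Nμ₀R²) = 2 × 3.69×10⁻⁵ × 6.17×10⁻⁵ / (20 × 4π×10⁻⁷ × 0.001024) = 0.177 A.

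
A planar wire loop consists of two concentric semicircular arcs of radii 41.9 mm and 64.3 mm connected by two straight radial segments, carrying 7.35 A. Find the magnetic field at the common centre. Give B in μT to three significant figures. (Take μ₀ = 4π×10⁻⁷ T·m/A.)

The radial connectors point toward the centre, so dl × r̂ = 0 and they contribute nothing.
Each semicircle gives μ₀I/(4R): inner arc 5.51×10⁻⁵ T, outer arc 3.59×10⁻⁵ T.
The two arcs carry current in opposite angular senses, so their fields oppose: B = |5.51×10⁻⁵ − 3.59×10⁻⁵| = 1.92×10⁻⁵ T.

B ≈ 19.2 μT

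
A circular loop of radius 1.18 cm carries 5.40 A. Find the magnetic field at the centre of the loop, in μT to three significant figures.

At the centre of a circular loop the Biot–Savart law gives B = μ₀I/(2R).
B = (4π×10⁻⁷ × 5.40) / (2 × 0.0118) = 2.88×10⁻⁴ T.

B ≈ 288 μT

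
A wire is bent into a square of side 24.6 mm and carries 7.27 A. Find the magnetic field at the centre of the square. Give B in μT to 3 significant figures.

Each side is a finite straight segment at perpendicular distance d = a/(2 tan(π/4)) = 0.0123 m from the centre, with end-angles ±π/4.
One side contributes B₁ = (μ₀I/4πd)·2 sin(π/4) = 8.36×10⁻⁵ T.
All 4 sides add in the same direction: B = 4 × 8.36×10⁻⁵ = 3.34×10⁻⁴ T.

B ≈ 334 μT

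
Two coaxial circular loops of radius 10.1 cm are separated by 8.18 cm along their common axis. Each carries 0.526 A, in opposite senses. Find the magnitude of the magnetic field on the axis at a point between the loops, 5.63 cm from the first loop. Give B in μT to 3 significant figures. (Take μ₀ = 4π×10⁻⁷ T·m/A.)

B ≈ 0.802 μT

Each loop contributes B = μ₀IR²/[2(R²+z²)^(3/2)] on the axis, with z measured from that loop.
Loop 1 (z = 0.0563 m): B₁ = 2.18×10⁻⁶ T. Loop 2 (z = 0.0255 m): B₂ = 2.98×10⁻⁶ T.
The fields oppose: B = |B₁ − B₂| = 8.02×10⁻⁷ T.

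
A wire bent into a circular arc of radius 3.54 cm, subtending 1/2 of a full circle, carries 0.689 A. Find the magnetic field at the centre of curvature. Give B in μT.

B ≈ 6.11 μT

The Biot–Savart field of a circular arc at its centre is B = μ₀Iφ/(4πR), with φ = 3.142 rad.
B = (4π×10⁻⁷ × 0.689 × 3.142) / (4π × 0.0354) = 6.11×10⁻⁶ T.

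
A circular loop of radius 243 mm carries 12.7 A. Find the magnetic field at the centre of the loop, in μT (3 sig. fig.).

B ≈ 32.8 μT

At the centre of a circular loop the Biot–Savart law gives B = μ₀I/(2R).
B = (4π×10⁻⁷ × 12.7) / (2 × 0.243) = 3.28×10⁻⁵ T.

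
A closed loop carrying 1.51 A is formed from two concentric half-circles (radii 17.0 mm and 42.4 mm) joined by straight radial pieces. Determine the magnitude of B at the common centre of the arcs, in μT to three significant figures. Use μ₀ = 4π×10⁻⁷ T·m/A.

The radial connectors point toward the centre, so dl × r̂ = 0 and they contribute nothing.
Each semicircle gives μ₀I/(4R): inner arc 2.79×10⁻⁵ T, outer arc 1.12×10⁻⁵ T.
The two arcs carry current in opposite angular senses, so their fields oppose: B = |2.79×10⁻⁵ − 1.12×10⁻⁵| = 1.67×10⁻⁵ T.

B ≈ 16.7 μT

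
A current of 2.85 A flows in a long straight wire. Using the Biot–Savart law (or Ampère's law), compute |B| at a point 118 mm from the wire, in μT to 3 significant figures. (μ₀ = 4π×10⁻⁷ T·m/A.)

B ≈ 4.83 μT

For an infinitely long straight wire, B = μ₀I/(2πd).
B = (4π×10⁻⁷ × 2.85) / (2π × 0.118) = 4.83×10⁻⁶ T.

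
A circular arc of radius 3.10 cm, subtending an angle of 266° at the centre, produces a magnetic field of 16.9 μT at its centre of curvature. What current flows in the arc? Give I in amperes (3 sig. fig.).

I ≈ 1.13 A

For a circular arc, B = μ₀Iφ/(4πR) with φ in radians; here φ = 4.643 rad.
So I = 4πRB/(μ₀φ) = 4π × 0.031 × 1.69×10⁻⁵ / (4π×10⁻⁷ × 4.643) = 1.13 A.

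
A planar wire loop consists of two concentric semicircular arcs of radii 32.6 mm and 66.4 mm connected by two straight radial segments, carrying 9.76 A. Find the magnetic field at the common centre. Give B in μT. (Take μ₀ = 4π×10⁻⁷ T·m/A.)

The radial connectors point toward the centre, so dl × r̂ = 0 and they contribute nothing.
Each semicircle gives μ₀I/(4R): inner arc 9.41×10⁻⁵ T, outer arc 4.62×10⁻⁵ T.
The two arcs carry current in opposite angular senses, so their fields oppose: B = |9.41×10⁻⁵ − 4.62×10⁻⁵| = 4.79×10⁻⁵ T.

B ≈ 47.9 μT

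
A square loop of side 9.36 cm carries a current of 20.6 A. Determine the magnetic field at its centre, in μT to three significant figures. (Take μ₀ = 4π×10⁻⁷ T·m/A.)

Each side is a finite straight segment at perpendicular distance d = a/(2 tan(π/4)) = 0.0468 m from the centre, with end-angles ±π/4.
One side contributes B₁ = (μ₀I/4πd)·2 sin(π/4) = 6.22×10⁻⁵ T.
All 4 sides add in the same direction: B = 4 × 6.22×10⁻⁵ = 2.49×10⁻⁴ T.

B ≈ 249 μT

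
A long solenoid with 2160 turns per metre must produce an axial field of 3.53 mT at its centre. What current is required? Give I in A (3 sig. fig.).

I ≈ 1.30 A

Inside a long solenoid B = μ₀nI with n = 2160 m⁻¹, so I = B/(μ₀n).
I = 3.53×10⁻³ / (4π×10⁻⁷ × 2160) = 1.30 A.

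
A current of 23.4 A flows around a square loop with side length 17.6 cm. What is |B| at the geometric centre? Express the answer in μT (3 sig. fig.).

Each side is a finite straight segment at perpendicular distance d = a/(2 tan(π/4)) = 0.088 m from the centre, with end-angles ±π/4.
One side contributes B₁ = (μ₀I/4πd)·2 sin(π/4) = 3.76×10⁻⁵ T.
All 4 sides add in the same direction: B = 4 × 3.76×10⁻⁵ = 1.50×10⁻⁴ T.

B ≈ 150 μT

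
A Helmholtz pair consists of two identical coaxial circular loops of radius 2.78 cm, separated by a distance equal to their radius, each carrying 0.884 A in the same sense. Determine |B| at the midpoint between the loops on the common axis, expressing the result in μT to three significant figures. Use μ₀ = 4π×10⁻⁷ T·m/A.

Each loop contributes B = μ₀IR²/[2(R²+z²)^(3/2)] on the axis, with z measured from that loop.
Loop 1 (z = 0.0139 m): B₁ = 1.43×10⁻⁵ T. Loop 2 (z = 0.0139 m): B₂ = 1.43×10⁻⁵ T.
The fields add: B = B₁ + B₂ = 2.86×10⁻⁵ T.

B ≈ 28.6 μT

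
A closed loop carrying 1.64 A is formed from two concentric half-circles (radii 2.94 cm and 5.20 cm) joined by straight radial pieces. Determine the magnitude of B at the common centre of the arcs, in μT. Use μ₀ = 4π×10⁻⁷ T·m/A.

The radial connectors point toward the centre, so dl × r̂ = 0 and they contribute nothing.
Each semicircle gives μ₀I/(4R): inner arc 1.75×10⁻⁵ T, outer arc 9.91×10⁻⁶ T.
The two arcs carry current in opposite angular senses, so their fields oppose: B = |1.75×10⁻⁵ − 9.91×10⁻⁶| = 7.62×10⁻⁶ T.

B ≈ 7.62 μT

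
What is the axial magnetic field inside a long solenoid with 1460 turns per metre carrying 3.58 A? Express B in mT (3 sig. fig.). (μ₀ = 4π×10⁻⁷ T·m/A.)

B ≈ 6.57 mT

Inside a long solenoid, B = μ₀nI with n = 1460 turns/m.
B = 4π×10⁻⁷ × 1460 × 3.58 = 6.57×10⁻³ T.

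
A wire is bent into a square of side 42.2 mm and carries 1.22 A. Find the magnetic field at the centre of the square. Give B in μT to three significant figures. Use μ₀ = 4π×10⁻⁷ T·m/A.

B ≈ 32.7 μT

Each side is a finite straight segment at perpendicular distance d = a/(2 tan(π/4)) = 0.0211 m from the centre, with end-angles ±π/4.
One side contributes B₁ = (μ₀I/4πd)·2 sin(π/4) = 8.18×10⁻⁶ T.
All 4 sides add in the same direction: B = 4 × 8.18×10⁻⁶ = 3.27×10⁻⁵ T.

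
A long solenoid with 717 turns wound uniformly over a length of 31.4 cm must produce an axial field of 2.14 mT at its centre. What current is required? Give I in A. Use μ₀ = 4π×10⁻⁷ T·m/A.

Inside a long solenoid B = μ₀nI with n = 2283 m⁻¹, so I = B/(μ₀n).
I = 2.14×10⁻³ / (4π×10⁻⁷ × 2283) = 0.746 A.

I ≈ 0.746 A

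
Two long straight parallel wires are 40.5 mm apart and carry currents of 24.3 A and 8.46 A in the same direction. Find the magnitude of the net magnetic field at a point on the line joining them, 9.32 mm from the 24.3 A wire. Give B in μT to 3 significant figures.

Each long wire gives B = μ₀I/(2πd). Distances are d₁ = 0.00932 m and d₂ = 0.03118 m.
B₁ = 5.21×10⁻⁴ T, B₂ = 5.43×10⁻⁵ T.
Between parallel currents the two contributions point in opposite directions, so they subtract. B = |B₁ − B₂| = |5.21×10⁻⁴ − 5.43×10⁻⁵| = 4.67×10⁻⁴ T.

B ≈ 467 μT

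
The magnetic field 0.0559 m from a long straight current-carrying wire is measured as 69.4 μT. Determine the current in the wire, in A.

I ≈ 19.4 A

For a long straight wire B = μ₀I/(2πd), so I = 2πdB/μ₀.
I = 2π × 0.0559 × 6.94×10⁻⁵ / (4π×10⁻⁷) = 19.4 A.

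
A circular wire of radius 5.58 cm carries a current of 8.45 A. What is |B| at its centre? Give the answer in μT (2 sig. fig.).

B ≈ 95 μT

At the centre of a circular loop the Biot–Savart law gives B = μ₀I/(2R).
B = (4π×10⁻⁷ × 8.45) / (2 × 0.0558) = 9.51×10⁻⁵ T.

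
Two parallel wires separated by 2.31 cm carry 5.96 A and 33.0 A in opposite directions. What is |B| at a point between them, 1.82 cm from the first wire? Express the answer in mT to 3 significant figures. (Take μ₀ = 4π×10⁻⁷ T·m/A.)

B ≈ 1.41 mT

Each long wire gives B = μ₀I/(2πd). Distances are d₁ = 0.0182 m and d₂ = 0.0049 m.
B₁ = 6.55×10⁻⁵ T, B₂ = 1.35×10⁻³ T.
Between antiparallel currents both contributions point the same way, so they add. B = B₁ + B₂ = 6.55×10⁻⁵ + 1.35×10⁻³ = 1.41×10⁻³ T.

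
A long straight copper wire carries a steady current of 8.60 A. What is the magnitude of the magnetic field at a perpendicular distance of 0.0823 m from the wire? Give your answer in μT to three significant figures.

For an infinitely long straight wire, B = μ₀I/(2πd).
B = (4π×10⁻⁷ × 8.60) / (2π × 0.0823) = 2.09×10⁻⁵ T.

B ≈ 20.9 μT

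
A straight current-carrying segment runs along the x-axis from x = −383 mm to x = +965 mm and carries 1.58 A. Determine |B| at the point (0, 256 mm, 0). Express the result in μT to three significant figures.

For a finite straight segment, B = (μ₀I/4πd)(sinθ₁ + sinθ₂), where θ₁, θ₂ are the angles from the perpendicular to each end.
The perpendicular distance is d = 0.256 m; the end-offsets along the wire are a = 0.383 m and b = 0.965 m.
sinθ₁ = 0.383/√(0.383²+0.256²) = 0.8314; sinθ₂ = 0.965/√(0.965²+0.256²) = 0.9666.
B = (4π×10⁻⁷ × 1.58) / (4π × 0.256) × (0.8314 + 0.9666) = 1.11×10⁻⁶ T.

B ≈ 1.11 μT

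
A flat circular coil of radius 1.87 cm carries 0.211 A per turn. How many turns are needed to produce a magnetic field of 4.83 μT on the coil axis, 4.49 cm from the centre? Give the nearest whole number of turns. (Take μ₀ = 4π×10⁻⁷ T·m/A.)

N = 12

For an N-turn coil, B = Nμ₀IR²/[2(R²+z²)^(3/2)]. A single turn gives B₁ = 4.03×10⁻⁷ T with R = 0.0187 m, z = 0.0449 m.
N = B/B₁ = 4.83×10⁻⁶ / 4.03×10⁻⁷ = 11.99.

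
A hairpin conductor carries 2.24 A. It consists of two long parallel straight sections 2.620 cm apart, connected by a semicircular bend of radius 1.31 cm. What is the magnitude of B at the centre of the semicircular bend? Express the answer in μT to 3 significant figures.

The semicircular arc contributes B_arc = μ₀I·π/(4πR) = μ₀I/(4R) = 5.37×10⁻⁵ T.
Each semi-infinite lead is at perpendicular distance R = 0.0131 m from the centre, with the perpendicular foot at its near end, so it contributes μ₀I/(4πR); both point the same way, together 3.42×10⁻⁵ T.
Arc and leads all point the same direction: B = 5.37×10⁻⁵ + 3.42×10⁻⁵ = 8.79×10⁻⁵ T.

B ≈ 87.9 μT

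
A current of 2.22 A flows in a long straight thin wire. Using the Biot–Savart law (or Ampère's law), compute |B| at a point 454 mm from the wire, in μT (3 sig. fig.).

For an infinitely long straight wire, B = μ₀I/(2πd).
B = (4π×10⁻⁷ × 2.22) / (2π × 0.454) = 9.78×10⁻⁷ T.

B ≈ 0.978 μT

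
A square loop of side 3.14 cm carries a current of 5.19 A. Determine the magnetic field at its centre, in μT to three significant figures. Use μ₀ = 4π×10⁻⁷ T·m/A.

B ≈ 187 μT

Each side is a finite straight segment at perpendicular distance d = a/(2 tan(π/4)) = 0.0157 m from the centre, with end-angles ±π/4.
One side contributes B₁ = (μ₀I/4πd)·2 sin(π/4) = 4.68×10⁻⁵ T.
All 4 sides add in the same direction: B = 4 × 4.68×10⁻⁵ = 1.87×10⁻⁴ T.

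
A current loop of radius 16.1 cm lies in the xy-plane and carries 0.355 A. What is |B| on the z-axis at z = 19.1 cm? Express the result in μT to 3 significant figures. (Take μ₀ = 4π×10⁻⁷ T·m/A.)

B ≈ 0.371 μT

On the axis of a circular loop, B = μ₀IR² / [2(R²+z²)^(3/2)].
R² + z² = (0.161)² + (0.191)² = 0.0624 m², and (R²+z²)^(3/2) = 1.56×10⁻² m³.
B = (4π×10⁻⁷ × 0.355 × 0.02592) / (2 × 1.56×10⁻²) = 3.71×10⁻⁷ T.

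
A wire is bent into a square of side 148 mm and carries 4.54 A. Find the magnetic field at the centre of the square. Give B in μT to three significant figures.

B ≈ 34.7 μT

Each side is a finite straight segment at perpendicular distance d = a/(2 tan(π/4)) = 0.074 m from the centre, with end-angles ±π/4.
One side contributes B₁ = (μ₀I/4πd)·2 sin(π/4) = 8.68×10⁻⁶ T.
All 4 sides add in the same direction: B = 4 × 8.68×10⁻⁶ = 3.47×10⁻⁵ T.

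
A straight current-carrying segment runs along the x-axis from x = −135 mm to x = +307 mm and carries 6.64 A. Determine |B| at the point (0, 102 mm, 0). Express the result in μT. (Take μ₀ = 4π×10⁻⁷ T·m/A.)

For a finite straight segment, B = (μ₀I/4πd)(sinθ₁ + sinθ₂), where θ₁, θ₂ are the angles from the perpendicular to each end.
The perpendicular distance is d = 0.102 m; the end-offsets along the wire are a = 0.135 m and b = 0.307 m.
sinθ₁ = 0.135/√(0.135²+0.102²) = 0.7979; sinθ₂ = 0.307/√(0.307²+0.102²) = 0.9490.
B = (4π×10⁻⁷ × 6.64) / (4π × 0.102) × (0.7979 + 0.9490) = 1.14×10⁻⁵ T.

B ≈ 11.4 μT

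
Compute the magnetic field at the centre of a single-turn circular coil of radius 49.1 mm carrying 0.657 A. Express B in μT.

At the centre of a circular loop the Biot–Savart law gives B = μ₀I/(2R).
B = (4π×10⁻⁷ × 0.657) / (2 × 0.0491) = 8.41×10⁻⁶ T.

B ≈ 8.41 μT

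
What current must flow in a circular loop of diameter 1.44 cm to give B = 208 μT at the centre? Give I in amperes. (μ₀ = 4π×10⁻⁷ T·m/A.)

At the centre of a circular loop B = μ₀I/(2R), so I = 2RB/μ₀.
With R = 0.0072 m, I = 2 × 0.0072 × 2.08×10⁻⁴ / (4π×10⁻⁷) = 2.38 A.

I ≈ 2.38 A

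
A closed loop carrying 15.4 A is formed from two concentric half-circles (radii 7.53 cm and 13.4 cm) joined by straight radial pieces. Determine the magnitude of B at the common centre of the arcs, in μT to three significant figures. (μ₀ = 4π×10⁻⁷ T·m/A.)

The radial connectors point toward the centre, so dl × r̂ = 0 and they contribute nothing.
Each semicircle gives μ₀I/(4R): inner arc 6.43×10⁻⁵ T, outer arc 3.61×10⁻⁵ T.
The two arcs carry current in opposite angular senses, so their fields oppose: B = |6.43×10⁻⁵ − 3.61×10⁻⁵| = 2.81×10⁻⁵ T.

B ≈ 28.1 μT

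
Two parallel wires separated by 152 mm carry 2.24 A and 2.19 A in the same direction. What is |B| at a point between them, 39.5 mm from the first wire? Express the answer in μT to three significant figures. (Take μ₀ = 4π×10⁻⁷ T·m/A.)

Each long wire gives B = μ₀I/(2πd). Distances are d₁ = 0.0395 m and d₂ = 0.1125 m.
B₁ = 1.13×10⁻⁵ T, B₂ = 3.89×10⁻⁶ T.
Between parallel currents the two contributions point in opposite directions, so they subtract. B = |B₁ − B₂| = |1.13×10⁻⁵ − 3.89×10⁻⁶| = 7.45×10⁻⁶ T.

B ≈ 7.45 μT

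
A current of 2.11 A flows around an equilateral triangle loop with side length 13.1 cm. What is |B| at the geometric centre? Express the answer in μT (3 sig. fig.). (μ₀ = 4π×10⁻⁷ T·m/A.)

Each side is a finite straight segment at perpendicular distance d = a/(2 tan(π/3)) = 0.03782 m from the centre, with end-angles ±π/3.
One side contributes B₁ = (μ₀I/4πd)·2 sin(π/3) = 9.66×10⁻⁶ T.
All 3 sides add in the same direction: B = 3 × 9.66×10⁻⁶ = 2.90×10⁻⁵ T.

B ≈ 29.0 μT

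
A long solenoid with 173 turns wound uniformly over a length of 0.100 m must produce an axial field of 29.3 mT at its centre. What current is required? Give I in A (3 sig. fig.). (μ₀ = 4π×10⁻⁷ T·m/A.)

Inside a long solenoid B = μ₀nI with n = 1730 m⁻¹, so I = B/(μ₀n).
I = 2.93×10⁻² / (4π×10⁻⁷ × 1730) = 13.5 A.

I ≈ 13.5 A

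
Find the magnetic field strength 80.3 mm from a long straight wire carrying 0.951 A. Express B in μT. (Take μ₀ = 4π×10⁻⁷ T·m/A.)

B ≈ 2.37 μT

For an infinitely long straight wire, B = μ₀I/(2πd).
B = (4π×10⁻⁷ × 0.951) / (2π × 0.0803) = 2.37×10⁻⁶ T.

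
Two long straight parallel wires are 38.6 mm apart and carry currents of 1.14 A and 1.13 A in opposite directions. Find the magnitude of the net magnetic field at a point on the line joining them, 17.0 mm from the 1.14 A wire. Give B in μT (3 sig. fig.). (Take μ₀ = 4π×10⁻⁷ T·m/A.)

Each long wire gives B = μ₀I/(2πd). Distances are d₁ = 0.017 m and d₂ = 0.0216 m.
B₁ = 1.34×10⁻⁵ T, B₂ = 1.05×10⁻⁵ T.
Between antiparallel currents both contributions point the same way, so they add. B = B₁ + B₂ = 1.34×10⁻⁵ + 1.05×10⁻⁵ = 2.39×10⁻⁵ T.

B ≈ 23.9 μT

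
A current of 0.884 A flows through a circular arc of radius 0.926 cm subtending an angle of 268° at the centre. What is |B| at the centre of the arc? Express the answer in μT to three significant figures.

B ≈ 44.7 μT

The Biot–Savart field of a circular arc at its centre is B = μ₀Iφ/(4πR), with φ = 4.677 rad.
B = (4π×10⁻⁷ × 0.884 × 4.677) / (4π × 0.00926) = 4.47×10⁻⁵ T.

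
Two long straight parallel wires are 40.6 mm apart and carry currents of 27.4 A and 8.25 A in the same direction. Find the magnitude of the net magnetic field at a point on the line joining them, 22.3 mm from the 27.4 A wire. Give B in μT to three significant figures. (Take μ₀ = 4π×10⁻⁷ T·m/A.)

Each long wire gives B = μ₀I/(2πd). Distances are d₁ = 0.0223 m and d₂ = 0.0183 m.
B₁ = 2.46×10⁻⁴ T, B₂ = 9.02×10⁻⁵ T.
Between parallel currents the two contributions point in opposite directions, so they subtract. B = |B₁ − B₂| = |2.46×10⁻⁴ − 9.02×10⁻⁵| = 1.56×10⁻⁴ T.

B ≈ 156 μT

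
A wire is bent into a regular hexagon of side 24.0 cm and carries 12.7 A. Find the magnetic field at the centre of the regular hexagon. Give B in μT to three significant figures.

Each side is a finite straight segment at perpendicular distance d = a/(2 tan(π/6)) = 0.2078 m from the centre, with end-angles ±π/6.
One side contributes B₁ = (μ₀I/4πd)·2 sin(π/6) = 6.11×10⁻⁶ T.
All 6 sides add in the same direction: B = 6 × 6.11×10⁻⁶ = 3.67×10⁻⁵ T.

B ≈ 36.7 μT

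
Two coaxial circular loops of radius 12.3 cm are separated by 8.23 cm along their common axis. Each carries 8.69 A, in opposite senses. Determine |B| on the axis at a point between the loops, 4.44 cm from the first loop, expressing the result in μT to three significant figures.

B ≈ 1.80 μT

Each loop contributes B = μ₀IR²/[2(R²+z²)^(3/2)] on the axis, with z measured from that loop.
Loop 1 (z = 0.0444 m): B₁ = 3.69×10⁻⁵ T. Loop 2 (z = 0.0379 m): B₂ = 3.87×10⁻⁵ T.
The fields oppose: B = |B₁ − B₂| = 1.80×10⁻⁶ T.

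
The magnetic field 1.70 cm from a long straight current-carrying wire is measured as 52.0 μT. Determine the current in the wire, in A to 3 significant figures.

For a long straight wire B = μ₀I/(2πd), so I = 2πdB/μ₀.
I = 2π × 0.017 × 5.20×10⁻⁵ / (4π×10⁻⁷) = 4.42 A.

I ≈ 4.42 A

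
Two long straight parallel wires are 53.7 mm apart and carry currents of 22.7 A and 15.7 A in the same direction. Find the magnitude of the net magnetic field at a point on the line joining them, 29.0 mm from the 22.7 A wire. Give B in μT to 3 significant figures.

Each long wire gives B = μ₀I/(2πd). Distances are d₁ = 0.029 m and d₂ = 0.0247 m.
B₁ = 1.57×10⁻⁴ T, B₂ = 1.27×10⁻⁴ T.
Between parallel currents the two contributions point in opposite directions, so they subtract. B = |B₁ − B₂| = |1.57×10⁻⁴ − 1.27×10⁻⁴| = 2.94×10⁻⁵ T.

B ≈ 29.4 μT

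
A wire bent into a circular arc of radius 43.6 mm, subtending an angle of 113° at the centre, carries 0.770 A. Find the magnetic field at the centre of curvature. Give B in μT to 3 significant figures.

The Biot–Savart field of a circular arc at its centre is B = μ₀Iφ/(4πR), with φ = 1.972 rad.
B = (4π×10⁻⁷ × 0.770 × 1.972) / (4π × 0.0436) = 3.48×10⁻⁶ T.

B ≈ 3.48 μT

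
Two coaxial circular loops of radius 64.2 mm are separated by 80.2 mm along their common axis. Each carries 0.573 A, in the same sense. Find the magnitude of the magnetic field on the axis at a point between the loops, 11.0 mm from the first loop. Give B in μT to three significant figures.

Each loop contributes B = μ₀IR²/[2(R²+z²)^(3/2)] on the axis, with z measured from that loop.
Loop 1 (z = 0.011 m): B₁ = 5.37×10⁻⁶ T. Loop 2 (z = 0.0692 m): B₂ = 1.76×10⁻⁶ T.
The fields add: B = B₁ + B₂ = 7.13×10⁻⁶ T.

B ≈ 7.13 μT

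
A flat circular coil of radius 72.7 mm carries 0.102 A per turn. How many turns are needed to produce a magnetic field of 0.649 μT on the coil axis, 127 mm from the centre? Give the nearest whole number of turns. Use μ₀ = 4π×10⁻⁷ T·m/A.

For an N-turn coil, B = Nμ₀IR²/[2(R²+z²)^(3/2)]. A single turn gives B₁ = 1.08×10⁻⁷ T with R = 0.0727 m, z = 0.127 m.
N = B/B₁ = 6.49×10⁻⁷ / 1.08×10⁻⁷ = 6.00.

N = 6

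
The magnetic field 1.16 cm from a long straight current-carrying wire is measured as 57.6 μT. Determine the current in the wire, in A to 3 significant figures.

I ≈ 3.34 A

For a long straight wire B = μ₀I/(2πd), so I = 2πdB/μ₀.
I = 2π × 0.0116 × 5.76×10⁻⁵ / (4π×10⁻⁷) = 3.34 A.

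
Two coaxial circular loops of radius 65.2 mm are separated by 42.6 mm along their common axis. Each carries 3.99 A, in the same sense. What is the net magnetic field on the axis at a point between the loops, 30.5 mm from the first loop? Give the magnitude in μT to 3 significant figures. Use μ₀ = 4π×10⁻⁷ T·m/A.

Each loop contributes B = μ₀IR²/[2(R²+z²)^(3/2)] on the axis, with z measured from that loop.
Loop 1 (z = 0.0305 m): B₁ = 2.86×10⁻⁵ T. Loop 2 (z = 0.0121 m): B₂ = 3.65×10⁻⁵ T.
The fields add: B = B₁ + B₂ = 6.51×10⁻⁵ T.

B ≈ 65.1 μT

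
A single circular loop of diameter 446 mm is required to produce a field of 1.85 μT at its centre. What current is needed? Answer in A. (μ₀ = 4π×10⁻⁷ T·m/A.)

I ≈ 0.657 A

At the centre of a circular loop B = μ₀I/(2R), so I = 2RB/μ₀.
With R = 0.223 m, I = 2 × 0.223 × 1.85×10⁻⁶ / (4π×10⁻⁷) = 0.657 A.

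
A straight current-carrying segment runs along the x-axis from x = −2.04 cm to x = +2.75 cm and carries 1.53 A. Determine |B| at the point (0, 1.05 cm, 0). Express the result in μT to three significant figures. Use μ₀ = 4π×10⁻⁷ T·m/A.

For a finite straight segment, B = (μ₀I/4πd)(sinθ₁ + sinθ₂), where θ₁, θ₂ are the angles from the perpendicular to each end.
The perpendicular distance is d = 0.0105 m; the end-offsets along the wire are a = 0.0204 m and b = 0.0275 m.
sinθ₁ = 0.0204/√(0.0204²+0.0105²) = 0.8891; sinθ₂ = 0.0275/√(0.0275²+0.0105²) = 0.9342.
B = (4π×10⁻⁷ × 1.53) / (4π × 0.0105) × (0.8891 + 0.9342) = 2.66×10⁻⁵ T.

B ≈ 26.6 μT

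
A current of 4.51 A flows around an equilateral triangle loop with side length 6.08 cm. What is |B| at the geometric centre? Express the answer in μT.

B ≈ 134 μT

Each side is a finite straight segment at perpendicular distance d = a/(2 tan(π/3)) = 0.01755 m from the centre, with end-angles ±π/3.
One side contributes B₁ = (μ₀I/4πd)·2 sin(π/3) = 4.45×10⁻⁵ T.
All 3 sides add in the same direction: B = 3 × 4.45×10⁻⁵ = 1.34×10⁻⁴ T.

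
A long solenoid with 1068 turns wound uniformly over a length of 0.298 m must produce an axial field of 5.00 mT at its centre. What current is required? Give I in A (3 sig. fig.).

I ≈ 1.11 A

Inside a long solenoid B = μ₀nI with n = 3584 m⁻¹, so I = B/(μ₀n).
I = 5.00×10⁻³ / (4π×10⁻⁷ × 3584) = 1.11 A.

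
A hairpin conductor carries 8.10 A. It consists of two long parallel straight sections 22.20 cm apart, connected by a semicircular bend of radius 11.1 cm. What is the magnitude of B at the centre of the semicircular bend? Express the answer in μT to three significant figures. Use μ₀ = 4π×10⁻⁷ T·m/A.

B ≈ 37.5 μT

The semicircular arc contributes B_arc = μ₀I·π/(4πR) = μ₀I/(4R) = 2.29×10⁻⁵ T.
Each semi-infinite lead is at perpendicular distance R = 0.111 m from the centre, with the perpendicular foot at its near end, so it contributes μ₀I/(4πR); both point the same way, together 1.46×10⁻⁵ T.
Arc and leads all point the same direction: B = 2.29×10⁻⁵ + 1.46×10⁻⁵ = 3.75×10⁻⁵ T.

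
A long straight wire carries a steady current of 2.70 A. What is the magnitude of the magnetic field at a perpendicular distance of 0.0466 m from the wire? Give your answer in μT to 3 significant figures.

B ≈ 11.6 μT

For an infinitely long straight wire, B = μ₀I/(2πd).
B = (4π×10⁻⁷ × 2.70) / (2π × 0.0466) = 1.16×10⁻⁵ T.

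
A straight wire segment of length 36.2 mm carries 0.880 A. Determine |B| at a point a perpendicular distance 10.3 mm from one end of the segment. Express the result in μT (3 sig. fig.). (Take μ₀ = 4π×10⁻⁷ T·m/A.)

For a finite straight segment, B = (μ₀I/4πd)(sinθ₁ + sinθ₂), where θ₁, θ₂ are the angles from the perpendicular to each end.
The perpendicular foot is at one end, so the two end-offsets along the wire are 0 and L = 0.0362 m.
sinθ₁ = 0/√(0²+0.0103²) = 0.0000; sinθ₂ = 0.0362/√(0.0362²+0.0103²) = 0.9618.
B = (4π×10⁻⁷ × 0.880) / (4π × 0.0103) × (0.0000 + 0.9618) = 8.22×10⁻⁶ T.

B ≈ 8.22 μT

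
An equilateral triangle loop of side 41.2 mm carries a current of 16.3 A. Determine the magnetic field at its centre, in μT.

Each side is a finite straight segment at perpendicular distance d = a/(2 tan(π/3)) = 0.01189 m from the centre, with end-angles ±π/3.
One side contributes B₁ = (μ₀I/4πd)·2 sin(π/3) = 2.37×10⁻⁴ T.
All 3 sides add in the same direction: B = 3 × 2.37×10⁻⁴ = 7.12×10⁻⁴ T.

B ≈ 712 μT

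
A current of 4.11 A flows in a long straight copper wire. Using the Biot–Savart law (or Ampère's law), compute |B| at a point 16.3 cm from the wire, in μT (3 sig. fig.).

For an infinitely long straight wire, B = μ₀I/(2πd).
B = (4π×10⁻⁷ × 4.11) / (2π × 0.163) = 5.04×10⁻⁶ T.

B ≈ 5.04 μT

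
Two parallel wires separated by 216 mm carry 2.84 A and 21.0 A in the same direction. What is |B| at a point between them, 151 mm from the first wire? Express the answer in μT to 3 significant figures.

B ≈ 60.9 μT

Each long wire gives B = μ₀I/(2πd). Distances are d₁ = 0.151 m and d₂ = 0.065 m.
B₁ = 3.76×10⁻⁶ T, B₂ = 6.46×10⁻⁵ T.
Between parallel currents the two contributions point in opposite directions, so they subtract. B = |B₁ − B₂| = |3.76×10⁻⁶ − 6.46×10⁻⁵| = 6.09×10⁻⁵ T.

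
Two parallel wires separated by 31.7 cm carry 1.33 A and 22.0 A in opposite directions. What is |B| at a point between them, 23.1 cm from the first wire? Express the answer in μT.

Each long wire gives B = μ₀I/(2πd). Distances are d₁ = 0.231 m and d₂ = 0.086 m.
B₁ = 1.15×10⁻⁶ T, B₂ = 5.12×10⁻⁵ T.
Between antiparallel currents both contributions point the same way, so they add. B = B₁ + B₂ = 1.15×10⁻⁶ + 5.12×10⁻⁵ = 5.23×10⁻⁵ T.

B ≈ 52.3 μT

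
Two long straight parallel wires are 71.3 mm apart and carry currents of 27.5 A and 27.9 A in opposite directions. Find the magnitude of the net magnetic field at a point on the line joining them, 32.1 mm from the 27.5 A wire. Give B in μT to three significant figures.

Each long wire gives B = μ₀I/(2πd). Distances are d₁ = 0.0321 m and d₂ = 0.0392 m.
B₁ = 1.71×10⁻⁴ T, B₂ = 1.42×10⁻⁴ T.
Between antiparallel currents both contributions point the same way, so they add. B = B₁ + B₂ = 1.71×10⁻⁴ + 1.42×10⁻⁴ = 3.14×10⁻⁴ T.

B ≈ 314 μT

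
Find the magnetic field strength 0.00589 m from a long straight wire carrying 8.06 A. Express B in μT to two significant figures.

B ≈ 270 μT

For an infinitely long straight wire, B = μ₀I/(2πd).
B = (4π×10⁻⁷ × 8.06) / (2π × 0.00589) = 2.74×10⁻⁴ T.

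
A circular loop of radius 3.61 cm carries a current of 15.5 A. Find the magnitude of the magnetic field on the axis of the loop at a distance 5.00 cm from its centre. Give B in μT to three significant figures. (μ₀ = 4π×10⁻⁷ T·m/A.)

On the axis of a circular loop, B = μ₀IR² / [2(R²+z²)^(3/2)].
R² + z² = (0.0361)² + (0.05)² = 0.003803 m², and (R²+z²)^(3/2) = 2.35×10⁻⁴ m³.
B = (4π×10⁻⁷ × 15.5 × 0.001303) / (2 × 2.35×10⁻⁴) = 5.41×10⁻⁵ T.

B ≈ 54.1 μT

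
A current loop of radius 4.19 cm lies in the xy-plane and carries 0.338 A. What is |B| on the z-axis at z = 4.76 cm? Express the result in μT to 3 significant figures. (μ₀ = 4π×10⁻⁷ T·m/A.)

On the axis of a circular loop, B = μ₀IR² / [2(R²+z²)^(3/2)].
R² + z² = (0.0419)² + (0.0476)² = 0.004021 m², and (R²+z²)^(3/2) = 2.55×10⁻⁴ m³.
B = (4π×10⁻⁷ × 0.338 × 0.001756) / (2 × 2.55×10⁻⁴) = 1.46×10⁻⁶ T.

B ≈ 1.46 μT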